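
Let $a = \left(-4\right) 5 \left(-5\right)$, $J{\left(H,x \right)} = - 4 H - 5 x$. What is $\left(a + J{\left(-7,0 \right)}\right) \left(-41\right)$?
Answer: $-5248$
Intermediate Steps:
$J{\left(H,x \right)} = - 5 x - 4 H$
$a = 100$ ($a = \left(-20\right) \left(-5\right) = 100$)
$\left(a + J{\left(-7,0 \right)}\right) \left(-41\right) = \left(100 - -28\right) \left(-41\right) = \left(100 + \left(0 + 28\right)\right) \left(-41\right) = \left(100 + 28\right) \left(-41\right) = 128 \left(-41\right) = -5248$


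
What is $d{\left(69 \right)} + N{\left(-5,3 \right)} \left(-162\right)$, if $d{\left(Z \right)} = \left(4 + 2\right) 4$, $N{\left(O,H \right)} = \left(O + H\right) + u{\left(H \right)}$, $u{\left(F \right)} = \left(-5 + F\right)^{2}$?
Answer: $-300$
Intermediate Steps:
$N{\left(O,H \right)} = H + O + \left(-5 + H\right)^{2}$ ($N{\left(O,H \right)} = \left(O + H\right) + \left(-5 + H\right)^{2} = \left(H + O\right) + \left(-5 + H\right)^{2} = H + O + \left(-5 + H\right)^{2}$)
$d{\left(Z \right)} = 24$ ($d{\left(Z \right)} = 6 \cdot 4 = 24$)
$d{\left(69 \right)} + N{\left(-5,3 \right)} \left(-162\right) = 24 + \left(3 - 5 + \left(-5 + 3\right)^{2}\right) \left(-162\right) = 24 + \left(3 - 5 + \left(-2\right)^{2}\right) \left(-162\right) = 24 + \left(3 - 5 + 4\right) \left(-162\right) = 24 + 2 \left(-162\right) = 24 - 324 = -300$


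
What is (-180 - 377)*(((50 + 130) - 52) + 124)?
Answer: -140364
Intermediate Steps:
(-180 - 377)*(((50 + 130) - 52) + 124) = -557*((180 - 52) + 124) = -557*(128 + 124) = -557*252 = -140364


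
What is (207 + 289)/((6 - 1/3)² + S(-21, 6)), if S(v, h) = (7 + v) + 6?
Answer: 144/7 ≈ 20.571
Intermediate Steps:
S(v, h) = 13 + v
(207 + 289)/((6 - 1/3)² + S(-21, 6)) = (207 + 289)/((6 - 1/3)² + (13 - 21)) = 496/((6 - 1*⅓)² - 8) = 496/((6 - ⅓)² - 8) = 496/((17/3)² - 8) = 496/(289/9 - 8) = 496/(217/9) = 496*(9/217) = 144/7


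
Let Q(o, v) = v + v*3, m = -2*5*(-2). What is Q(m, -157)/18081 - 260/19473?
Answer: -5643368/117363771 ≈ -0.048084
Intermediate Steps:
m = 20 (m = -10*(-2) = 20)
Q(o, v) = 4*v (Q(o, v) = v + 3*v = 4*v)
Q(m, -157)/18081 - 260/19473 = (4*(-157))/18081 - 260/19473 = -628*1/18081 - 260*1/19473 = -628/18081 - 260/19473 = -5643368/117363771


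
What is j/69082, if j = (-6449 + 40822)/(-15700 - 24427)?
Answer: -34373/2772053414 ≈ -1.2400e-5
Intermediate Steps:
j = -34373/40127 (j = 34373/(-40127) = 34373*(-1/40127) = -34373/40127 ≈ -0.85661)
j/69082 = -34373/40127/69082 = -34373/40127*1/69082 = -34373/2772053414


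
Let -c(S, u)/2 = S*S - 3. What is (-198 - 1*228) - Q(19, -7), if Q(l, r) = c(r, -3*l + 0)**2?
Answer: -8890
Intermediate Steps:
c(S, u) = 6 - 2*S**2 (c(S, u) = -2*(S*S - 3) = -2*(S**2 - 3) = -2*(-3 + S**2) = 6 - 2*S**2)
Q(l, r) = (6 - 2*r**2)**2
(-198 - 1*228) - Q(19, -7) = (-198 - 1*228) - 4*(-3 + (-7)**2)**2 = (-198 - 228) - 4*(-3 + 49)**2 = -426 - 4*46**2 = -426 - 4*2116 = -426 - 1*8464 = -426 - 8464 = -8890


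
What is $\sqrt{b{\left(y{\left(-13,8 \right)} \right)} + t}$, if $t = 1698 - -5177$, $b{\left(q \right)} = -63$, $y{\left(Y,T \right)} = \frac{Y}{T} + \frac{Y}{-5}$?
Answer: $2 \sqrt{1703} \approx 82.535$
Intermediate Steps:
$y{\left(Y,T \right)} = - \frac{Y}{5} + \frac{Y}{T}$ ($y{\left(Y,T \right)} = \frac{Y}{T} + Y \left(- \frac{1}{5}\right) = \frac{Y}{T} - \frac{Y}{5} = - \frac{Y}{5} + \frac{Y}{T}$)
$t = 6875$ ($t = 1698 + 5177 = 6875$)
$\sqrt{b{\left(y{\left(-13,8 \right)} \right)} + t} = \sqrt{-63 + 6875} = \sqrt{6812} = 2 \sqrt{1703}$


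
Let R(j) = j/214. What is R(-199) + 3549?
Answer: 759287/214 ≈ 3548.1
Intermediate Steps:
R(j) = j/214 (R(j) = j*(1/214) = j/214)
R(-199) + 3549 = (1/214)*(-199) + 3549 = -199/214 + 3549 = 759287/214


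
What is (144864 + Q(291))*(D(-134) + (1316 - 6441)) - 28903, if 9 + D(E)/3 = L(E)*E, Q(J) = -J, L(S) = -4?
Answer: -512395615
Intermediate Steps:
D(E) = -27 - 12*E (D(E) = -27 + 3*(-4*E) = -27 - 12*E)
(144864 + Q(291))*(D(-134) + (1316 - 6441)) - 28903 = (144864 - 1*291)*((-27 - 12*(-134)) + (1316 - 6441)) - 28903 = (144864 - 291)*((-27 + 1608) - 5125) - 28903 = 144573*(1581 - 5125) - 28903 = 144573*(-3544) - 28903 = -512366712 - 28903 = -512395615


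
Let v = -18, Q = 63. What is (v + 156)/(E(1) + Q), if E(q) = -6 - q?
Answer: 69/28 ≈ 2.4643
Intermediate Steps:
(v + 156)/(E(1) + Q) = (-18 + 156)/((-6 - 1*1) + 63) = 138/((-6 - 1) + 63) = 138/(-7 + 63) = 138/56 = (1/56)*138 = 69/28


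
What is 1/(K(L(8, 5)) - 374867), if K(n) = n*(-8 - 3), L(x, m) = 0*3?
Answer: -1/374867 ≈ -2.6676e-6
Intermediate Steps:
L(x, m) = 0
K(n) = -11*n (K(n) = n*(-11) = -11*n)
1/(K(L(8, 5)) - 374867) = 1/(-11*0 - 374867) = 1/(0 - 374867) = 1/(-374867) = -1/374867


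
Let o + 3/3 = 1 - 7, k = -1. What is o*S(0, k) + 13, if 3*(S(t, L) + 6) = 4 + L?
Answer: 48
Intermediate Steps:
S(t, L) = -14/3 + L/3 (S(t, L) = -6 + (4 + L)/3 = -6 + (4/3 + L/3) = -14/3 + L/3)
o = -7 (o = -1 + (1 - 7) = -1 - 6 = -7)
o*S(0, k) + 13 = -7*(-14/3 + (1/3)*(-1)) + 13 = -7*(-14/3 - 1/3) + 13 = -7*(-5) + 13 = 35 + 13 = 48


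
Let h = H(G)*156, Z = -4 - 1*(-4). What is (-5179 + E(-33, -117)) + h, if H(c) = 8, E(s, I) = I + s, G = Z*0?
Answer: -4081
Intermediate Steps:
Z = 0 (Z = -4 + 4 = 0)
G = 0 (G = 0*0 = 0)
h = 1248 (h = 8*156 = 1248)
(-5179 + E(-33, -117)) + h = (-5179 + (-117 - 33)) + 1248 = (-5179 - 150) + 1248 = -5329 + 1248 = -4081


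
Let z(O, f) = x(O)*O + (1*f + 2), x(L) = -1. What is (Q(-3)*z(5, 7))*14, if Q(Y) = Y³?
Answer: -1512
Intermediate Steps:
z(O, f) = 2 + f - O (z(O, f) = -O + (1*f + 2) = -O + (f + 2) = -O + (2 + f) = 2 + f - O)
(Q(-3)*z(5, 7))*14 = ((-3)³*(2 + 7 - 1*5))*14 = -27*(2 + 7 - 5)*14 = -27*4*14 = -108*14 = -1512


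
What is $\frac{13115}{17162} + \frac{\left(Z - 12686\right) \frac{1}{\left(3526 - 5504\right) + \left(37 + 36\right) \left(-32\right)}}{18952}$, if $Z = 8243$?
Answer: $\frac{178724098581}{233857787056} \approx 0.76424$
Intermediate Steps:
$\frac{13115}{17162} + \frac{\left(Z - 12686\right) \frac{1}{\left(3526 - 5504\right) + \left(37 + 36\right) \left(-32\right)}}{18952} = \frac{13115}{17162} + \frac{\left(8243 - 12686\right) \frac{1}{\left(3526 - 5504\right) + \left(37 + 36\right) \left(-32\right)}}{18952} = 13115 \cdot \frac{1}{17162} + - \frac{4443}{\left(3526 - 5504\right) + 73 \left(-32\right)} \frac{1}{18952} = \frac{13115}{17162} + - \frac{4443}{-1978 - 2336} \cdot \frac{1}{18952} = \frac{13115}{17162} + - \frac{4443}{-4314} \cdot \frac{1}{18952} = \frac{13115}{17162} + \left(-4443\right) \left(- \frac{1}{4314}\right) \frac{1}{18952} = \frac{13115}{17162} + \frac{1481}{1438} \cdot \frac{1}{18952} = \frac{13115}{17162} + \frac{1481}{27252976} = \frac{178724098581}{233857787056}$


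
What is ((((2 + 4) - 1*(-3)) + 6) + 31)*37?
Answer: 1702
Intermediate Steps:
((((2 + 4) - 1*(-3)) + 6) + 31)*37 = (((6 + 3) + 6) + 31)*37 = ((9 + 6) + 31)*37 = (15 + 31)*37 = 46*37 = 1702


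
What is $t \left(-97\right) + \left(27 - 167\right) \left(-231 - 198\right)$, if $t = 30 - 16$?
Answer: $58702$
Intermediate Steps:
$t = 14$ ($t = 30 - 16 = 14$)
$t \left(-97\right) + \left(27 - 167\right) \left(-231 - 198\right) = 14 \left(-97\right) + \left(27 - 167\right) \left(-231 - 198\right) = -1358 - -60060 = -1358 + 60060 = 58702$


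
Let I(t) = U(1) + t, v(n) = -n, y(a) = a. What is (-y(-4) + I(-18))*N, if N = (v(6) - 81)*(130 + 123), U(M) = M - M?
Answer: 308154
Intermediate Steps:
U(M) = 0
I(t) = t (I(t) = 0 + t = t)
N = -22011 (N = (-1*6 - 81)*(130 + 123) = (-6 - 81)*253 = -87*253 = -22011)
(-y(-4) + I(-18))*N = (-1*(-4) - 18)*(-22011) = (4 - 18)*(-22011) = -14*(-22011) = 308154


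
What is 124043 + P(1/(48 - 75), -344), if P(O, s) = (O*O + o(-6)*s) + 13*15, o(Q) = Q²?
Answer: 81541567/729 ≈ 1.1185e+5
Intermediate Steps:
P(O, s) = 195 + O² + 36*s (P(O, s) = (O*O + (-6)²*s) + 13*15 = (O² + 36*s) + 195 = 195 + O² + 36*s)
124043 + P(1/(48 - 75), -344) = 124043 + (195 + (1/(48 - 75))² + 36*(-344)) = 124043 + (195 + (1/(-27))² - 12384) = 124043 + (195 + (-1/27)² - 12384) = 124043 + (195 + 1/729 - 12384) = 124043 - 8885780/729 = 81541567/729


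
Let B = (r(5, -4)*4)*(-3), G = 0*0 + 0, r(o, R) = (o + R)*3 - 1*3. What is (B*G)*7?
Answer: 0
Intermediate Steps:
r(o, R) = -3 + 3*R + 3*o (r(o, R) = (R + o)*3 - 3 = (3*R + 3*o) - 3 = -3 + 3*R + 3*o)
G = 0 (G = 0 + 0 = 0)
B = 0 (B = ((-3 + 3*(-4) + 3*5)*4)*(-3) = ((-3 - 12 + 15)*4)*(-3) = (0*4)*(-3) = 0*(-3) = 0)
(B*G)*7 = (0*0)*7 = 0*7 = 0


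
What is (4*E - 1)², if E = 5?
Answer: 361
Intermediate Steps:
(4*E - 1)² = (4*5 - 1)² = (20 - 1)² = 19² = 361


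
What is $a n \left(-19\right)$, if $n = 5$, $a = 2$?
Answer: $-190$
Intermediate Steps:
$a n \left(-19\right) = 2 \cdot 5 \left(-19\right) = 10 \left(-19\right) = -190$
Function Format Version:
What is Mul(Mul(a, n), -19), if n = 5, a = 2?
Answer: -190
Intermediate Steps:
Mul(Mul(a, n), -19) = Mul(Mul(2, 5), -19) = Mul(10, -19) = -190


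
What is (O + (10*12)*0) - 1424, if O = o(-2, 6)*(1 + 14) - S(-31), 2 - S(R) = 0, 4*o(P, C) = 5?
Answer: -5629/4 ≈ -1407.3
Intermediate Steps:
o(P, C) = 5/4 (o(P, C) = (¼)*5 = 5/4)
S(R) = 2 (S(R) = 2 - 1*0 = 2 + 0 = 2)
O = 67/4 (O = 5*(1 + 14)/4 - 1*2 = (5/4)*15 - 2 = 75/4 - 2 = 67/4 ≈ 16.750)
(O + (10*12)*0) - 1424 = (67/4 + (10*12)*0) - 1424 = (67/4 + 120*0) - 1424 = (67/4 + 0) - 1424 = 67/4 - 1424 = -5629/4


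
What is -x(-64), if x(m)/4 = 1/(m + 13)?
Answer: 4/51 ≈ 0.078431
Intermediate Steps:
x(m) = 4/(13 + m) (x(m) = 4/(m + 13) = 4/(13 + m))
-x(-64) = -4/(13 - 64) = -4/(-51) = -4*(-1)/51 = -1*(-4/51) = 4/51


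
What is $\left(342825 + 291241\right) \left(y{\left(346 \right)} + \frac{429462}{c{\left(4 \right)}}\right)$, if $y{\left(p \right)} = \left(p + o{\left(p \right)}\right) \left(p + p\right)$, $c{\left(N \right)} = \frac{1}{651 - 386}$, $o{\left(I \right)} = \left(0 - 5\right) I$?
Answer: $71554159148332$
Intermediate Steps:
$o{\left(I \right)} = - 5 I$
$c{\left(N \right)} = \frac{1}{265}$
$y{\left(p \right)} = - 8 p^{2}$ ($y{\left(p \right)} = \left(p - 5 p\right) \left(p + p\right) = - 4 p 2 p = - 8 p^{2}$)
$\left(342825 + 291241\right) \left(y{\left(346 \right)} + \frac{429462}{c{\left(4 \right)}}\right) = \left(342825 + 291241\right) \left(- 8 \cdot 346^{2} + 429462 \frac{1}{\frac{1}{265}}\right) = 634066 \left(\left(-8\right) 119716 + 429462 \cdot 265\right) = 634066 \left(-957728 + 113807430\right) = 634066 \cdot 112849702 = 71554159148332$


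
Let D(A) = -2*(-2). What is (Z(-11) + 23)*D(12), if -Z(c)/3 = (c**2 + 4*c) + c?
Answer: -700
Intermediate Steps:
D(A) = 4
Z(c) = -15*c - 3*c**2 (Z(c) = -3*((c**2 + 4*c) + c) = -3*(c**2 + 5*c) = -15*c - 3*c**2)
(Z(-11) + 23)*D(12) = (-3*(-11)*(5 - 11) + 23)*4 = (-3*(-11)*(-6) + 23)*4 = (-198 + 23)*4 = -175*4 = -700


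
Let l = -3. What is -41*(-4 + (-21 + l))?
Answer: 1148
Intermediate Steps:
-41*(-4 + (-21 + l)) = -41*(-4 + (-21 - 3)) = -41*(-4 - 24) = -41*(-28) = 1148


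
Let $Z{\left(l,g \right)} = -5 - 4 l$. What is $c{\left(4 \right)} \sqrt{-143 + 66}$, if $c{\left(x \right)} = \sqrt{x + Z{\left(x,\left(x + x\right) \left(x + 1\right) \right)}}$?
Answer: $- \sqrt{1309} \approx -36.18$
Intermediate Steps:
$c{\left(x \right)} = \sqrt{-5 - 3 x}$ ($c{\left(x \right)} = \sqrt{x - \left(5 + 4 x\right)} = \sqrt{-5 - 3 x}$)
$c{\left(4 \right)} \sqrt{-143 + 66} = \sqrt{-5 - 12} \sqrt{-143 + 66} = \sqrt{-5 - 12} \sqrt{-77} = \sqrt{-17} i \sqrt{77} = i \sqrt{17} i \sqrt{77} = - \sqrt{1309}$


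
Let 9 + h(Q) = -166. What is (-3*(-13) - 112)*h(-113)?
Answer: 12775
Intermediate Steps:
h(Q) = -175 (h(Q) = -9 - 166 = -175)
(-3*(-13) - 112)*h(-113) = (-3*(-13) - 112)*(-175) = (39 - 112)*(-175) = -73*(-175) = 12775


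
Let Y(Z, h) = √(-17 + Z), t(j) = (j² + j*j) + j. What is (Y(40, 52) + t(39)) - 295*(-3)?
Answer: 3966 + √23 ≈ 3970.8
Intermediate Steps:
t(j) = j + 2*j² (t(j) = (j² + j²) + j = 2*j² + j = j + 2*j²)
(Y(40, 52) + t(39)) - 295*(-3) = (√(-17 + 40) + 39*(1 + 2*39)) - 295*(-3) = (√23 + 39*(1 + 78)) + 885 = (√23 + 39*79) + 885 = (√23 + 3081) + 885 = (3081 + √23) + 885 = 3966 + √23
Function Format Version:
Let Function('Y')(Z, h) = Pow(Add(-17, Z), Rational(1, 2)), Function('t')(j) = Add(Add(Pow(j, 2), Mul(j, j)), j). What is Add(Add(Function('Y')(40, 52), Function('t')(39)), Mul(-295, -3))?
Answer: Add(3966, Pow(23, Rational(1, 2))) ≈ 3970.8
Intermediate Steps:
Function('t')(j) = Add(j, Mul(2, Pow(j, 2))) (Function('t')(j) = Add(Add(Pow(j, 2), Pow(j, 2)), j) = Add(Mul(2, Pow(j, 2)), j) = Add(j, Mul(2, Pow(j, 2))))
Add(Add(Function('Y')(40, 52), Function('t')(39)), Mul(-295, -3)) = Add(Add(Pow(Add(-17, 40), Rational(1, 2)), Mul(39, Add(1, Mul(2, 39)))), Mul(-295, -3)) = Add(Add(Pow(23, Rational(1, 2)), Mul(39, Add(1, 78))), 885) = Add(Add(Pow(23, Rational(1, 2)), Mul(39, 79)), 885) = Add(Add(Pow(23, Rational(1, 2)), 3081), 885) = Add(Add(3081, Pow(23, Rational(1, 2))), 885) = Add(3966, Pow(23, Rational(1, 2)))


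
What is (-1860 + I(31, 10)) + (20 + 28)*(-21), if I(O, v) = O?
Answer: -2837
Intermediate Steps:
(-1860 + I(31, 10)) + (20 + 28)*(-21) = (-1860 + 31) + (20 + 28)*(-21) = -1829 + 48*(-21) = -1829 - 1008 = -2837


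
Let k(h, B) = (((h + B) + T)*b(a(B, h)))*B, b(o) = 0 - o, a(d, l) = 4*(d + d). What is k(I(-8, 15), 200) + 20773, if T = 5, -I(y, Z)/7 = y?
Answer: -83499227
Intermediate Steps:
a(d, l) = 8*d (a(d, l) = 4*(2*d) = 8*d)
b(o) = -o
I(y, Z) = -7*y
k(h, B) = -8*B²*(5 + B + h) (k(h, B) = (((h + B) + 5)*(-8*B))*B = (((B + h) + 5)*(-8*B))*B = ((5 + B + h)*(-8*B))*B = (-8*B*(5 + B + h))*B = -8*B²*(5 + B + h))
k(I(-8, 15), 200) + 20773 = 8*200²*(-5 - 1*200 - (-7)*(-8)) + 20773 = 8*40000*(-5 - 200 - 1*56) + 20773 = 8*40000*(-5 - 200 - 56) + 20773 = 8*40000*(-261) + 20773 = -83520000 + 20773 = -83499227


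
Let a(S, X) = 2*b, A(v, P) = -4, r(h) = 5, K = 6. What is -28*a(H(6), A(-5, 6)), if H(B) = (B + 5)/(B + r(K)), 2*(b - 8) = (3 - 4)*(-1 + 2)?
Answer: -420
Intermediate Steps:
b = 15/2 (b = 8 + ((3 - 4)*(-1 + 2))/2 = 8 + (-1*1)/2 = 8 + (½)*(-1) = 8 - ½ = 15/2 ≈ 7.5000)
H(B) = 1 (H(B) = (B + 5)/(B + 5) = (5 + B)/(5 + B) = 1)
a(S, X) = 15 (a(S, X) = 2*(15/2) = 15)
-28*a(H(6), A(-5, 6)) = -28*15 = -420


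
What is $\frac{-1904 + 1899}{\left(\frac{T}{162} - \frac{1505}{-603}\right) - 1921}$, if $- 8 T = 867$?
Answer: $\frac{144720}{55548547} \approx 0.0026053$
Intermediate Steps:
$T = - \frac{867}{8}$ ($T = \left(- \frac{1}{8}\right) 867 = - \frac{867}{8} \approx -108.38$)
$\frac{-1904 + 1899}{\left(\frac{T}{162} - \frac{1505}{-603}\right) - 1921} = \frac{-1904 + 1899}{\left(- \frac{867}{8 \cdot 162} - \frac{1505}{-603}\right) - 1921} = - \frac{5}{\left(\left(- \frac{867}{8}\right) \frac{1}{162} - - \frac{1505}{603}\right) - 1921} = - \frac{5}{\left(- \frac{289}{432} + \frac{1505}{603}\right) - 1921} = - \frac{5}{\frac{52877}{28944} - 1921} = - \frac{5}{- \frac{55548547}{28944}} = \left(-5\right) \left(- \frac{28944}{55548547}\right) = \frac{144720}{55548547}$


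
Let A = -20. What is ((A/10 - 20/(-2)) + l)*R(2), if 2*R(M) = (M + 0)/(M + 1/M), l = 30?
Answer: 76/5 ≈ 15.200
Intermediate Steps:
R(M) = M/(2*(M + 1/M)) (R(M) = ((M + 0)/(M + 1/M))/2 = (M/(M + 1/M))/2 = M/(2*(M + 1/M)))
((A/10 - 20/(-2)) + l)*R(2) = ((-20/10 - 20/(-2)) + 30)*((½)*2²/(1 + 2²)) = ((-20*⅒ - 20*(-½)) + 30)*((½)*4/(1 + 4)) = ((-2 + 10) + 30)*((½)*4/5) = (8 + 30)*((½)*4*(⅕)) = 38*(⅖) = 76/5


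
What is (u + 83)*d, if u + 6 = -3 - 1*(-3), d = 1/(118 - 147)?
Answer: -77/29 ≈ -2.6552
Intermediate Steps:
d = -1/29 (d = 1/(-29) = -1/29 ≈ -0.034483)
u = -6 (u = -6 + (-3 - 1*(-3)) = -6 + (-3 + 3) = -6 + 0 = -6)
(u + 83)*d = (-6 + 83)*(-1/29) = 77*(-1/29) = -77/29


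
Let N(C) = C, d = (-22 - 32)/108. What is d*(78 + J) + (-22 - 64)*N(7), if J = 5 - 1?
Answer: -643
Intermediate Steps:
J = 4
d = -½ (d = -54*1/108 = -½ ≈ -0.50000)
d*(78 + J) + (-22 - 64)*N(7) = -(78 + 4)/2 + (-22 - 64)*7 = -½*82 - 86*7 = -41 - 602 = -643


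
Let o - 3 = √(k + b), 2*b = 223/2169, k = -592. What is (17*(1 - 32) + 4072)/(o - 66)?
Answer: -27680778/565297 - 2127*I*√1237714786/3957079 ≈ -48.967 - 18.91*I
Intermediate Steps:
b = 223/4338 (b = (223/2169)/2 = (223*(1/2169))/2 = (½)*(223/2169) = 223/4338 ≈ 0.051406)
o = 3 + I*√1237714786/1446 (o = 3 + √(-592 + 223/4338) = 3 + √(-2567873/4338) = 3 + I*√1237714786/1446 ≈ 3.0 + 24.33*I)
(17*(1 - 32) + 4072)/(o - 66) = (17*(1 - 32) + 4072)/((3 + I*√1237714786/1446) - 66) = (17*(-31) + 4072)/(-63 + I*√1237714786/1446) = (-527 + 4072)/(-63 + I*√1237714786/1446) = 3545/(-63 + I*√1237714786/1446)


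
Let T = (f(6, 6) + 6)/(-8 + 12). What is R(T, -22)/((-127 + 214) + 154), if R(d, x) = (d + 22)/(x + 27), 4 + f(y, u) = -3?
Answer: 87/4820 ≈ 0.018050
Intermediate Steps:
f(y, u) = -7 (f(y, u) = -4 - 3 = -7)
T = -1/4 (T = (-7 + 6)/(-8 + 12) = -1/4 ≈ -0.25000)
R(d, x) = (22 + d)/(27 + x)
R(T, -22)/((-127 + 214) + 154) = ((22 - 1/4)/(27 - 22))/((-127 + 214) + 154) = ((87/4)/5)/(87 + 154) = ((1/5)*(87/4))/241 = (87/20)*(1/241) = 87/4820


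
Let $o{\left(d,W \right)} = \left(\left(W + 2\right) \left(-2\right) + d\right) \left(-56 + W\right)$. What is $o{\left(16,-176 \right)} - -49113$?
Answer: $-35335$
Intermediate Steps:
$o{\left(d,W \right)} = \left(-56 + W\right) \left(-4 + d - 2 W\right)$ ($o{\left(d,W \right)} = \left(\left(2 + W\right) \left(-2\right) + d\right) \left(-56 + W\right) = \left(\left(-4 - 2 W\right) + d\right) \left(-56 + W\right) = \left(-4 + d - 2 W\right) \left(-56 + W\right) = \left(-56 + W\right) \left(-4 + d - 2 W\right)$)
$o{\left(16,-176 \right)} - -49113 = \left(224 - 896 - 2 \left(-176\right)^{2} + 108 \left(-176\right) - 2816\right) - -49113 = \left(224 - 896 - 61952 - 19008 - 2816\right) + 49113 = -84448 + 49113 = -35335$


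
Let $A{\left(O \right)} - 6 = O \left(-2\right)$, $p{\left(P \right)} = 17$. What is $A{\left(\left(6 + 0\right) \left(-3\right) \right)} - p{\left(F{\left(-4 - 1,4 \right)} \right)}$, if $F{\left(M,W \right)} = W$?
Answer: $25$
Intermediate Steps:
$A{\left(O \right)} = 6 - 2 O$ ($A{\left(O \right)} = 6 + O \left(-2\right) = 6 - 2 O$)
$A{\left(\left(6 + 0\right) \left(-3\right) \right)} - p{\left(F{\left(-4 - 1,4 \right)} \right)} = \left(6 - 2 \left(6 + 0\right) \left(-3\right)\right) - 17 = \left(6 - 2 \cdot 6 \left(-3\right)\right) - 17 = \left(6 - -36\right) - 17 = \left(6 + 36\right) - 17 = 42 - 17 = 25$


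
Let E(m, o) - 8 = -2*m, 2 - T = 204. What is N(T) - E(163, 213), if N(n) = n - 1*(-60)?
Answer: 176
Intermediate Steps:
T = -202 (T = 2 - 1*204 = 2 - 204 = -202)
E(m, o) = 8 - 2*m
N(n) = 60 + n (N(n) = n + 60 = 60 + n)
N(T) - E(163, 213) = (60 - 202) - (8 - 2*163) = -142 - (8 - 326) = -142 - 1*(-318) = -142 + 318 = 176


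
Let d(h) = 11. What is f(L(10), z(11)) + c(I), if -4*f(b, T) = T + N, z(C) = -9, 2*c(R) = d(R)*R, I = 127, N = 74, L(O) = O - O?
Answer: 2729/4 ≈ 682.25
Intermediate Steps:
L(O) = 0
c(R) = 11*R/2 (c(R) = (11*R)/2 = 11*R/2)
f(b, T) = -37/2 - T/4 (f(b, T) = -(T + 74)/4 = -(74 + T)/4 = -37/2 - T/4)
f(L(10), z(11)) + c(I) = (-37/2 - ¼*(-9)) + (11/2)*127 = (-37/2 + 9/4) + 1397/2 = -65/4 + 1397/2 = 2729/4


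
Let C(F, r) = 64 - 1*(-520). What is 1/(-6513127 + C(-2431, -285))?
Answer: -1/6512543 ≈ -1.5355e-7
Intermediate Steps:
C(F, r) = 584 (C(F, r) = 64 + 520 = 584)
1/(-6513127 + C(-2431, -285)) = 1/(-6513127 + 584) = 1/(-6512543) = -1/6512543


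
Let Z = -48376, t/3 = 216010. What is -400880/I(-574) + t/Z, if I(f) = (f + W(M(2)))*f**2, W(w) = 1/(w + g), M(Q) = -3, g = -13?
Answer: -49019552861443/3659931100364 ≈ -13.394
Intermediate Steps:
t = 648030 (t = 3*216010 = 648030)
W(w) = 1/(-13 + w) (W(w) = 1/(w - 13) = 1/(-13 + w))
I(f) = f**2*(-1/16 + f) (I(f) = (f + 1/(-13 - 3))*f**2 = (f + 1/(-16))*f**2 = (f - 1/16)*f**2 = (-1/16 + f)*f**2 = f**2*(-1/16 + f))
-400880/I(-574) + t/Z = -400880*1/(329476*(-1/16 - 574)) + 648030/(-48376) = -400880/(329476*(-9185/16)) + 648030*(-1/48376) = -400880/(-756559265/4) - 324015/24188 = -400880*(-4/756559265) - 324015/24188 = 320704/151311853 - 324015/24188 = -49019552861443/3659931100364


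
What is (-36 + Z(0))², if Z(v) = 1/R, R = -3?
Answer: 11881/9 ≈ 1320.1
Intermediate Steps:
Z(v) = -⅓ (Z(v) = 1/(-3) = -⅓)
(-36 + Z(0))² = (-36 - ⅓)² = (-109/3)² = 11881/9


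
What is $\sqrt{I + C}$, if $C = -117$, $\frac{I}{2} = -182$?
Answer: $i \sqrt{481} \approx 21.932 i$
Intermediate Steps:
$I = -364$ ($I = 2 \left(-182\right) = -364$)
$\sqrt{I + C} = \sqrt{-364 - 117} = \sqrt{-481} = i \sqrt{481}$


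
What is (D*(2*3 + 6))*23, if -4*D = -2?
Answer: 138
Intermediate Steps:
D = ½ (D = -¼*(-2) = ½ ≈ 0.50000)
(D*(2*3 + 6))*23 = ((2*3 + 6)/2)*23 = ((6 + 6)/2)*23 = ((½)*12)*23 = 6*23 = 138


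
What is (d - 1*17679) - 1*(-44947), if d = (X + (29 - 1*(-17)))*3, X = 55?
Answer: 27571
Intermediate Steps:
d = 303 (d = (55 + (29 - 1*(-17)))*3 = (55 + (29 + 17))*3 = (55 + 46)*3 = 101*3 = 303)
(d - 1*17679) - 1*(-44947) = (303 - 1*17679) - 1*(-44947) = (303 - 17679) + 44947 = -17376 + 44947 = 27571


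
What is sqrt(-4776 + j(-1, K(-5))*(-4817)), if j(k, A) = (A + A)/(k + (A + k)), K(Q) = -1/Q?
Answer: 5*I*sqrt(1334)/3 ≈ 60.873*I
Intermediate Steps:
j(k, A) = 2*A/(A + 2*k) (j(k, A) = (2*A)/(A + 2*k) = 2*A/(A + 2*k))
sqrt(-4776 + j(-1, K(-5))*(-4817)) = sqrt(-4776 + (2*(-1/(-5))/(-1/(-5) + 2*(-1)))*(-4817)) = sqrt(-4776 + (2*(-1*(-1/5))/(-1*(-1/5) - 2))*(-4817)) = sqrt(-4776 + (2*(1/5)/(1/5 - 2))*(-4817)) = sqrt(-4776 + (2*(1/5)/(-9/5))*(-4817)) = sqrt(-4776 + (2*(1/5)*(-5/9))*(-4817)) = sqrt(-4776 - 2/9*(-4817)) = sqrt(-4776 + 9634/9) = sqrt(-33350/9) = 5*I*sqrt(1334)/3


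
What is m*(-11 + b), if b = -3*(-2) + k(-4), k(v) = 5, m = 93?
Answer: 0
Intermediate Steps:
b = 11 (b = -3*(-2) + 5 = 6 + 5 = 11)
m*(-11 + b) = 93*(-11 + 11) = 93*0 = 0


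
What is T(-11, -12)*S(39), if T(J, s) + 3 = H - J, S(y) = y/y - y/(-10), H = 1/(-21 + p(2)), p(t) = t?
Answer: 7399/190 ≈ 38.942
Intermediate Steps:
H = -1/19 (H = 1/(-21 + 2) = 1/(-19) = -1/19 ≈ -0.052632)
S(y) = 1 + y/10 (S(y) = 1 - y*(-⅒) = 1 + y/10)
T(J, s) = -58/19 - J (T(J, s) = -3 + (-1/19 - J) = -58/19 - J)
T(-11, -12)*S(39) = (-58/19 - 1*(-11))*(1 + (⅒)*39) = (-58/19 + 11)*(1 + 39/10) = (151/19)*(49/10) = 7399/190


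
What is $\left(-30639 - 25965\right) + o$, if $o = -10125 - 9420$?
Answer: $-76149$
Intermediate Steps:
$o = -19545$
$\left(-30639 - 25965\right) + o = \left(-30639 - 25965\right) - 19545 = -56604 - 19545 = -76149$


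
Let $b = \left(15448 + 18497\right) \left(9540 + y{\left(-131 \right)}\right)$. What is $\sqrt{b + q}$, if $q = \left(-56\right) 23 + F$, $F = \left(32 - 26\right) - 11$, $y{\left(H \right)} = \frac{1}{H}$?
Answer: $\frac{6 \sqrt{154369748537}}{131} \approx 17995.0$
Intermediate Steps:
$b = \frac{42422390355}{131}$ ($b = \left(15448 + 18497\right) \left(9540 + \frac{1}{-131}\right) = 33945 \left(9540 - \frac{1}{131}\right) = 33945 \cdot \frac{1249739}{131} = \frac{42422390355}{131} \approx 3.2383 \cdot 10^{8}$)
$F = -5$ ($F = 6 - 11 = -5$)
$q = -1293$ ($q = \left(-56\right) 23 - 5 = -1288 - 5 = -1293$)
$\sqrt{b + q} = \sqrt{\frac{42422390355}{131} - 1293} = \sqrt{\frac{42422220972}{131}} = \frac{6 \sqrt{154369748537}}{131}$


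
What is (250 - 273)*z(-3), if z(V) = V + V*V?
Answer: -138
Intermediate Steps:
z(V) = V + V²
(250 - 273)*z(-3) = (250 - 273)*(-3*(1 - 3)) = -(-69)*(-2) = -23*6 = -138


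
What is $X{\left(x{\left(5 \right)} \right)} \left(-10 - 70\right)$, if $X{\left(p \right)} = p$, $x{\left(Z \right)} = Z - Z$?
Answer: $0$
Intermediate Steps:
$x{\left(Z \right)} = 0$
$X{\left(x{\left(5 \right)} \right)} \left(-10 - 70\right) = 0 \left(-10 - 70\right) = 0 \left(-80\right) = 0$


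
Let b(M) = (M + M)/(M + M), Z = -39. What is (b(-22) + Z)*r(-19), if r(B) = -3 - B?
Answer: -608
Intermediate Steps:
b(M) = 1 (b(M) = (2*M)/((2*M)) = (2*M)*(1/(2*M)) = 1)
(b(-22) + Z)*r(-19) = (1 - 39)*(-3 - 1*(-19)) = -38*(-3 + 19) = -38*16 = -608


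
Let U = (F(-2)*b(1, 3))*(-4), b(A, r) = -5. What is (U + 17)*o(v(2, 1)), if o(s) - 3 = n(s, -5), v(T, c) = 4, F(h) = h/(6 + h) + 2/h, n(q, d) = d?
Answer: 26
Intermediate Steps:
F(h) = 2/h + h/(6 + h)
U = -30 (U = (((12 + (-2)**2 + 2*(-2))/((-2)*(6 - 2)))*(-5))*(-4) = (-1/2*(12 + 4 - 4)/4*(-5))*(-4) = (-1/2*1/4*12*(-5))*(-4) = -3/2*(-5)*(-4) = (15/2)*(-4) = -30)
o(s) = -2 (o(s) = 3 - 5 = -2)
(U + 17)*o(v(2, 1)) = (-30 + 17)*(-2) = -13*(-2) = 26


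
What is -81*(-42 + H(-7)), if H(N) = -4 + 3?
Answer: 3483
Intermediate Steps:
H(N) = -1
-81*(-42 + H(-7)) = -81*(-42 - 1) = -81*(-43) = 3483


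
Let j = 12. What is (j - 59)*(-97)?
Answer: 4559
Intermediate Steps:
(j - 59)*(-97) = (12 - 59)*(-97) = -47*(-97) = 4559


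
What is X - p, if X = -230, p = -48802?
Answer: 48572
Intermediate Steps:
X - p = -230 - 1*(-48802) = -230 + 48802 = 48572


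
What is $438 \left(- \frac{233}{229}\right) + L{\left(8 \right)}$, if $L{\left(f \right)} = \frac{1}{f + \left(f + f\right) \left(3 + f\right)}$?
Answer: $- \frac{18777707}{42136} \approx -445.65$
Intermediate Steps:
$L{\left(f \right)} = \frac{1}{f + 2 f \left(3 + f\right)}$
$438 \left(- \frac{233}{229}\right) + L{\left(8 \right)} = 438 \left(- \frac{233}{229}\right) + \frac{1}{8 \left(7 + 2 \cdot 8\right)} = 438 \left(\left(-233\right) \frac{1}{229}\right) + \frac{1}{8 \left(7 + 16\right)} = 438 \left(- \frac{233}{229}\right) + \frac{1}{8 \cdot 23} = - \frac{102054}{229} + \frac{1}{8} \cdot \frac{1}{23} = - \frac{102054}{229} + \frac{1}{184} = - \frac{18777707}{42136}$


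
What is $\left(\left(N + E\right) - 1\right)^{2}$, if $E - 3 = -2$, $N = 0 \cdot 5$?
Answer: $0$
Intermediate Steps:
$N = 0$
$E = 1$ ($E = 3 - 2 = 1$)
$\left(\left(N + E\right) - 1\right)^{2} = \left(\left(0 + 1\right) - 1\right)^{2} = \left(1 - 1\right)^{2} = 0^{2} = 0$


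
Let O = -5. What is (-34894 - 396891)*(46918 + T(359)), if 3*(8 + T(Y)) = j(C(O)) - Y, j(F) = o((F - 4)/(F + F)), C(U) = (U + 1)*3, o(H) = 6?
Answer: -60612682945/3 ≈ -2.0204e+10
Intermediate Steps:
C(U) = 3 + 3*U (C(U) = (1 + U)*3 = 3 + 3*U)
j(F) = 6
T(Y) = -6 - Y/3 (T(Y) = -8 + (6 - Y)/3 = -8 + (2 - Y/3) = -6 - Y/3)
(-34894 - 396891)*(46918 + T(359)) = (-34894 - 396891)*(46918 + (-6 - 1/3*359)) = -431785*(46918 + (-6 - 359/3)) = -431785*(46918 - 377/3) = -431785*140377/3 = -60612682945/3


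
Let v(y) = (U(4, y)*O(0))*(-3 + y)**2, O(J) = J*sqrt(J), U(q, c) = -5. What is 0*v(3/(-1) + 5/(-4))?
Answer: 0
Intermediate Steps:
O(J) = J**(3/2)
v(y) = 0 (v(y) = (-5*0**(3/2))*(-3 + y)**2 = (-5*0)*(-3 + y)**2 = 0*(-3 + y)**2 = 0)
0*v(3/(-1) + 5/(-4)) = 0*0 = 0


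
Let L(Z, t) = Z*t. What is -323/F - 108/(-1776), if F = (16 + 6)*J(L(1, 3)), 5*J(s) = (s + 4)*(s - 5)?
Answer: 15112/2849 ≈ 5.3043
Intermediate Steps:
J(s) = (-5 + s)*(4 + s)/5 (J(s) = ((s + 4)*(s - 5))/5 = ((4 + s)*(-5 + s))/5 = ((-5 + s)*(4 + s))/5 = (-5 + s)*(4 + s)/5)
F = -308/5 (F = (16 + 6)*(-4 - 3/5 + (1*3)²/5) = 22*(-4 - ⅕*3 + (⅕)*3²) = 22*(-4 - ⅗ + (⅕)*9) = 22*(-4 - ⅗ + 9/5) = 22*(-14/5) = -308/5 ≈ -61.600)
-323/F - 108/(-1776) = -323/(-308/5) - 108/(-1776) = -323*(-5/308) - 108*(-1/1776) = 1615/308 + 9/148 = 15112/2849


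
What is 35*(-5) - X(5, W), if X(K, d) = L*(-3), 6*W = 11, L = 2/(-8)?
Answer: -703/4 ≈ -175.75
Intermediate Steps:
L = -¼ (L = 2*(-⅛) = -¼ ≈ -0.25000)
W = 11/6 (W = (⅙)*11 = 11/6 ≈ 1.8333)
X(K, d) = ¾ (X(K, d) = -¼*(-3) = ¾)
35*(-5) - X(5, W) = 35*(-5) - 1*¾ = -175 - ¾ = -703/4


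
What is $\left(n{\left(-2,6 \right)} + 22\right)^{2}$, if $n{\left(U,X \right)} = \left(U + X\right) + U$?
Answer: $576$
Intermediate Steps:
$n{\left(U,X \right)} = X + 2 U$
$\left(n{\left(-2,6 \right)} + 22\right)^{2} = \left(\left(6 + 2 \left(-2\right)\right) + 22\right)^{2} = \left(\left(6 - 4\right) + 22\right)^{2} = \left(2 + 22\right)^{2} = 24^{2} = 576$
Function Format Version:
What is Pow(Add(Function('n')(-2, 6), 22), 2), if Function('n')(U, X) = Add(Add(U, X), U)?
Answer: 576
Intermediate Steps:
Function('n')(U, X) = Add(X, Mul(2, U))
Pow(Add(Function('n')(-2, 6), 22), 2) = Pow(Add(Add(6, Mul(2, -2)), 22), 2) = Pow(Add(Add(6, -4), 22), 2) = Pow(Add(2, 22), 2) = Pow(24, 2) = 576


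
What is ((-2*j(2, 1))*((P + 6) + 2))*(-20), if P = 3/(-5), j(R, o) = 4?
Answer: 1184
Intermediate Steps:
P = -3/5 (P = 3*(-1/5) = -3/5 ≈ -0.60000)
((-2*j(2, 1))*((P + 6) + 2))*(-20) = ((-2*4)*((-3/5 + 6) + 2))*(-20) = -8*(27/5 + 2)*(-20) = -8*37/5*(-20) = -296/5*(-20) = 1184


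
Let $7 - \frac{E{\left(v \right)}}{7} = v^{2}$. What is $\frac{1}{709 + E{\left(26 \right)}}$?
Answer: $- \frac{1}{3974} \approx -0.00025164$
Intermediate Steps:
$E{\left(v \right)} = 49 - 7 v^{2}$
$\frac{1}{709 + E{\left(26 \right)}} = \frac{1}{709 + \left(49 - 7 \cdot 26^{2}\right)} = \frac{1}{709 + \left(49 - 4732\right)} = \frac{1}{709 - 4683} = \frac{1}{-3974} = - \frac{1}{3974}$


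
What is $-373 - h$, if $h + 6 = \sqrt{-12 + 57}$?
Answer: $-367 - 3 \sqrt{5} \approx -373.71$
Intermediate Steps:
$h = -6 + 3 \sqrt{5}$ ($h = -6 + \sqrt{-12 + 57} = -6 + \sqrt{45} = -6 + 3 \sqrt{5} \approx 0.7082$)
$-373 - h = -373 - \left(-6 + 3 \sqrt{5}\right) = -373 + \left(6 - 3 \sqrt{5}\right) = -367 - 3 \sqrt{5}$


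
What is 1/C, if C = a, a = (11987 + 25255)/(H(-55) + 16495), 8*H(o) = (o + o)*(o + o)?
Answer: 12005/24828 ≈ 0.48353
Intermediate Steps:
H(o) = o²/2 (H(o) = ((o + o)*(o + o))/8 = ((2*o)*(2*o))/8 = (4*o²)/8 = o²/2)
a = 24828/12005 (a = (11987 + 25255)/((½)*(-55)² + 16495) = 37242/((½)*3025 + 16495) = 37242/(3025/2 + 16495) = 37242/(36015/2) = 37242*(2/36015) = 24828/12005 ≈ 2.0681)
C = 24828/12005 ≈ 2.0681
1/C = 1/(24828/12005) = 12005/24828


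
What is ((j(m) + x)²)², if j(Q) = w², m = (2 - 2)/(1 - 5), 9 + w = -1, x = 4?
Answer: 116985856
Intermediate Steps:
w = -10 (w = -9 - 1 = -10)
m = 0 (m = 0/(-4) = 0*(-¼) = 0)
j(Q) = 100 (j(Q) = (-10)² = 100)
((j(m) + x)²)² = ((100 + 4)²)² = (104²)² = 10816² = 116985856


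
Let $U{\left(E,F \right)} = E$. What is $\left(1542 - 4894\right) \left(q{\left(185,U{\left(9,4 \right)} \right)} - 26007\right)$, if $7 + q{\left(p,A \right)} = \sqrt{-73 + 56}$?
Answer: $87198928 - 3352 i \sqrt{17} \approx 8.7199 \cdot 10^{7} - 13821.0 i$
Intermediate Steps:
$q{\left(p,A \right)} = -7 + i \sqrt{17}$ ($q{\left(p,A \right)} = -7 + \sqrt{-73 + 56} = -7 + \sqrt{-17} = -7 + i \sqrt{17}$)
$\left(1542 - 4894\right) \left(q{\left(185,U{\left(9,4 \right)} \right)} - 26007\right) = \left(1542 - 4894\right) \left(\left(-7 + i \sqrt{17}\right) - 26007\right) = - 3352 \left(-26014 + i \sqrt{17}\right) = 87198928 - 3352 i \sqrt{17}$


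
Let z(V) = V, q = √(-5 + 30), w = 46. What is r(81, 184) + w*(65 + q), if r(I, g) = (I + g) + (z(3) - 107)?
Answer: 3381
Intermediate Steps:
q = 5 (q = √25 = 5)
r(I, g) = -104 + I + g (r(I, g) = (I + g) + (3 - 107) = (I + g) - 104 = -104 + I + g)
r(81, 184) + w*(65 + q) = (-104 + 81 + 184) + 46*(65 + 5) = 161 + 46*70 = 161 + 3220 = 3381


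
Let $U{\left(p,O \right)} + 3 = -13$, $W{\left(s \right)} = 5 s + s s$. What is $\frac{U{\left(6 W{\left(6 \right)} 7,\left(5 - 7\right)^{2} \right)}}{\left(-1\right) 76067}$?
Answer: $\frac{16}{76067} \approx 0.00021034$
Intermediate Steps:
$W{\left(s \right)} = s^{2} + 5 s$ ($W{\left(s \right)} = 5 s + s^{2} = s^{2} + 5 s$)
$U{\left(p,O \right)} = -16$ ($U{\left(p,O \right)} = -3 - 13 = -16$)
$\frac{U{\left(6 W{\left(6 \right)} 7,\left(5 - 7\right)^{2} \right)}}{\left(-1\right) 76067} = - \frac{16}{\left(-1\right) 76067} = - \frac{16}{-76067} = \left(-16\right) \left(- \frac{1}{76067}\right) = \frac{16}{76067}$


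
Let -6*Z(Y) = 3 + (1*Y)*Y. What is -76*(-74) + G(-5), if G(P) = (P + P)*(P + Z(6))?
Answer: 5739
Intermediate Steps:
Z(Y) = -1/2 - Y**2/6 (Z(Y) = -(3 + (1*Y)*Y)/6 = -(3 + Y*Y)/6 = -(3 + Y**2)/6 = -1/2 - Y**2/6)
G(P) = 2*P*(-13/2 + P) (G(P) = (P + P)*(P + (-1/2 - 1/6*6**2)) = (2*P)*(P + (-1/2 - 1/6*36)) = (2*P)*(P + (-1/2 - 6)) = (2*P)*(P - 13/2) = (2*P)*(-13/2 + P) = 2*P*(-13/2 + P))
-76*(-74) + G(-5) = -76*(-74) - 5*(-13 + 2*(-5)) = 5624 - 5*(-13 - 10) = 5624 - 5*(-23) = 5624 + 115 = 5739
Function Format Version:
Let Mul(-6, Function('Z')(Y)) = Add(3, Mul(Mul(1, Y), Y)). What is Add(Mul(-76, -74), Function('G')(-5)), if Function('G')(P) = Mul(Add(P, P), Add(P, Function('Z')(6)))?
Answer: 5739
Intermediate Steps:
Function('Z')(Y) = Add(Rational(-1, 2), Mul(Rational(-1, 6), Pow(Y, 2))) (Function('Z')(Y) = Mul(Rational(-1, 6), Add(3, Mul(Mul(1, Y), Y))) = Mul(Rational(-1, 6), Add(3, Mul(Y, Y))) = Mul(Rational(-1, 6), Add(3, Pow(Y, 2))) = Add(Rational(-1, 2), Mul(Rational(-1, 6), Pow(Y, 2))))
Function('G')(P) = Mul(2, P, Add(Rational(-13, 2), P)) (Function('G')(P) = Mul(Add(P, P), Add(P, Add(Rational(-1, 2), Mul(Rational(-1, 6), Pow(6, 2))))) = Mul(Mul(2, P), Add(P, Add(Rational(-1, 2), Mul(Rational(-1, 6), 36)))) = Mul(Mul(2, P), Add(P, Add(Rational(-1, 2), -6))) = Mul(Mul(2, P), Add(P, Rational(-13, 2))) = Mul(Mul(2, P), Add(Rational(-13, 2), P)) = Mul(2, P, Add(Rational(-13, 2), P)))
Add(Mul(-76, -74), Function('G')(-5)) = Add(Mul(-76, -74), Mul(-5, Add(-13, Mul(2, -5)))) = Add(5624, Mul(-5, Add(-13, -10))) = Add(5624, Mul(-5, -23)) = Add(5624, 115) = 5739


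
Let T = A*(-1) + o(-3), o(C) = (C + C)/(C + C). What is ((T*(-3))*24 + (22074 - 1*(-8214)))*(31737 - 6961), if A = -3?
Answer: 743280000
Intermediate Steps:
o(C) = 1 (o(C) = (2*C)/((2*C)) = (2*C)*(1/(2*C)) = 1)
T = 4 (T = -3*(-1) + 1 = 3 + 1 = 4)
((T*(-3))*24 + (22074 - 1*(-8214)))*(31737 - 6961) = ((4*(-3))*24 + (22074 - 1*(-8214)))*(31737 - 6961) = (-12*24 + (22074 + 8214))*24776 = (-288 + 30288)*24776 = 30000*24776 = 743280000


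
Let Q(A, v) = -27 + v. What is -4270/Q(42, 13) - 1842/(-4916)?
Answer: 750611/2458 ≈ 305.37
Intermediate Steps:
-4270/Q(42, 13) - 1842/(-4916) = -4270/(-27 + 13) - 1842/(-4916) = -4270/(-14) - 1842*(-1/4916) = -4270*(-1/14) + 921/2458 = 305 + 921/2458 = 750611/2458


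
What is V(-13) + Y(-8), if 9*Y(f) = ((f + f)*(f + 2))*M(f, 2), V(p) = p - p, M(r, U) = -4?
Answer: -128/3 ≈ -42.667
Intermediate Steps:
V(p) = 0
Y(f) = -8*f*(2 + f)/9 (Y(f) = (((f + f)*(f + 2))*(-4))/9 = (((2*f)*(2 + f))*(-4))/9 = ((2*f*(2 + f))*(-4))/9 = (-8*f*(2 + f))/9 = -8*f*(2 + f)/9)
V(-13) + Y(-8) = 0 - 8/9*(-8)*(2 - 8) = 0 - 8/9*(-8)*(-6) = 0 - 128/3 = -128/3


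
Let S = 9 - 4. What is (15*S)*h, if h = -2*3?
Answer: -450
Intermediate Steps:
S = 5
h = -6
(15*S)*h = (15*5)*(-6) = 75*(-6) = -450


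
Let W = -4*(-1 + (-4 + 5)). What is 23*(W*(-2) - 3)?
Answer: -69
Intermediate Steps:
W = 0 (W = -4*(-1 + 1) = -4*0 = 0)
23*(W*(-2) - 3) = 23*(0*(-2) - 3) = 23*(0 - 3) = 23*(-3) = -69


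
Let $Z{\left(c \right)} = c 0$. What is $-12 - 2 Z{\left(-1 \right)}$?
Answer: $-12$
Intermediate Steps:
$Z{\left(c \right)} = 0$
$-12 - 2 Z{\left(-1 \right)} = -12 - 0 = -12 + 0 = -12$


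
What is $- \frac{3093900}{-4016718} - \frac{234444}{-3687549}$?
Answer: $\frac{686144626994}{822880246899} \approx 0.83383$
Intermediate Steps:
$- \frac{3093900}{-4016718} - \frac{234444}{-3687549} = \left(-3093900\right) \left(- \frac{1}{4016718}\right) - - \frac{78148}{1229183} = \frac{515650}{669453} + \frac{78148}{1229183} = \frac{686144626994}{822880246899}$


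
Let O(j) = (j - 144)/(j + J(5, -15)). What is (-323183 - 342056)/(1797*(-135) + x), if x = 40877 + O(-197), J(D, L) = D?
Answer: 127725888/38729515 ≈ 3.2979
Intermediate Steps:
O(j) = (-144 + j)/(5 + j) (O(j) = (j - 144)/(j + 5) = (-144 + j)/(5 + j))
x = 7848725/192 (x = 40877 + (-144 - 197)/(5 - 197) = 40877 - 341/(-192) = 40877 - 1/192*(-341) = 40877 + 341/192 = 7848725/192 ≈ 40879.)
(-323183 - 342056)/(1797*(-135) + x) = (-323183 - 342056)/(1797*(-135) + 7848725/192) = -665239/(-242595 + 7848725/192) = -665239/(-38729515/192) = -665239*(-192/38729515) = 127725888/38729515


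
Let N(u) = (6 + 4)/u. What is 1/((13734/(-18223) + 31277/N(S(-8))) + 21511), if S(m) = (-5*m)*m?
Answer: -18223/17846763453 ≈ -1.0211e-6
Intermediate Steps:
S(m) = -5*m²
N(u) = 10/u
1/((13734/(-18223) + 31277/N(S(-8))) + 21511) = 1/((13734/(-18223) + 31277/((10/((-5*(-8)²))))) + 21511) = 1/((13734*(-1/18223) + 31277/((10/((-5*64))))) + 21511) = 1/((-13734/18223 + 31277/((10/(-320)))) + 21511) = 1/((-13734/18223 + 31277/((10*(-1/320)))) + 21511) = 1/((-13734/18223 + 31277/(-1/32)) + 21511) = 1/((-13734/18223 + 31277*(-32)) + 21511) = 1/((-13734/18223 - 1000864) + 21511) = 1/(-18238758406/18223 + 21511) = 1/(-17846763453/18223) = -18223/17846763453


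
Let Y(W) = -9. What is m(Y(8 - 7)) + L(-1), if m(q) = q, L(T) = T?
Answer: -10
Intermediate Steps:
m(Y(8 - 7)) + L(-1) = -9 - 1 = -10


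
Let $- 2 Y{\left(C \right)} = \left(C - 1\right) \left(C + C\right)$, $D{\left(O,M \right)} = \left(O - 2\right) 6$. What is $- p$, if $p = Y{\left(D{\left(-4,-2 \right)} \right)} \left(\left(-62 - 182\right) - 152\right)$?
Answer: $-527472$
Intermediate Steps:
$D{\left(O,M \right)} = -12 + 6 O$ ($D{\left(O,M \right)} = \left(-2 + O\right) 6 = -12 + 6 O$)
$Y{\left(C \right)} = - C \left(-1 + C\right)$ ($Y{\left(C \right)} = - \frac{\left(C - 1\right) \left(C + C\right)}{2} = - \frac{\left(-1 + C\right) 2 C}{2} = - \frac{2 C \left(-1 + C\right)}{2} = - C \left(-1 + C\right)$)
$p = 527472$ ($p = \left(-12 + 6 \left(-4\right)\right) \left(1 - \left(-12 + 6 \left(-4\right)\right)\right) \left(\left(-62 - 182\right) - 152\right) = \left(-12 - 24\right) \left(1 - \left(-12 - 24\right)\right) \left(-244 - 152\right) = - 36 \left(1 - -36\right) \left(-396\right) = - 36 \left(1 + 36\right) \left(-396\right) = \left(-36\right) 37 \left(-396\right) = \left(-1332\right) \left(-396\right) = 527472$)
$- p = \left(-1\right) 527472 = -527472$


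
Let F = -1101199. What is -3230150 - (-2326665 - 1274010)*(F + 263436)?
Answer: -3016515520175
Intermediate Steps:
-3230150 - (-2326665 - 1274010)*(F + 263436) = -3230150 - (-2326665 - 1274010)*(-1101199 + 263436) = -3230150 - (-3600675)*(-837763) = -3230150 - 1*3016512290025 = -3230150 - 3016512290025 = -3016515520175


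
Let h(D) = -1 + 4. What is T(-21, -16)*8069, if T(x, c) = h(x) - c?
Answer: 153311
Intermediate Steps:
h(D) = 3
T(x, c) = 3 - c
T(-21, -16)*8069 = (3 - 1*(-16))*8069 = (3 + 16)*8069 = 19*8069 = 153311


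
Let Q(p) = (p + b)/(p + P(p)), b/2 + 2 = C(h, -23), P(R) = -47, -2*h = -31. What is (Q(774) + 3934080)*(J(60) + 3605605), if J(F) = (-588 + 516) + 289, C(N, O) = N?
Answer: 10312928427666942/727 ≈ 1.4186e+13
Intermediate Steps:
h = 31/2 (h = -½*(-31) = 31/2 ≈ 15.500)
b = 27 (b = -4 + 2*(31/2) = -4 + 31 = 27)
J(F) = 217 (J(F) = -72 + 289 = 217)
Q(p) = (27 + p)/(-47 + p) (Q(p) = (p + 27)/(p - 47) = (27 + p)/(-47 + p))
(Q(774) + 3934080)*(J(60) + 3605605) = ((27 + 774)/(-47 + 774) + 3934080)*(217 + 3605605) = (801/727 + 3934080)*3605822 = (2860076961/727)*3605822 = 10312928427666942/727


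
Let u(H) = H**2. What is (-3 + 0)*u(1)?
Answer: -3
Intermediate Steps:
(-3 + 0)*u(1) = (-3 + 0)*1**2 = -3*1 = -3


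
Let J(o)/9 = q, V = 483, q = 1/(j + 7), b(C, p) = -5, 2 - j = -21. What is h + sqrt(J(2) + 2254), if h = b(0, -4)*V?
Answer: -2415 + sqrt(225430)/10 ≈ -2367.5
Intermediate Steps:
j = 23 (j = 2 - 1*(-21) = 2 + 21 = 23)
q = 1/30 (q = 1/(23 + 7) = 1/30 ≈ 0.033333)
J(o) = 3/10 (J(o) = 9*(1/30) = 3/10)
h = -2415 (h = -5*483 = -2415)
h + sqrt(J(2) + 2254) = -2415 + sqrt(3/10 + 2254) = -2415 + sqrt(22543/10) = -2415 + sqrt(225430)/10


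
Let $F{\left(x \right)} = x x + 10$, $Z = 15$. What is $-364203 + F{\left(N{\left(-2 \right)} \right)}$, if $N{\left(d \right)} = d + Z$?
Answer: $-364024$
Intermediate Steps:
$N{\left(d \right)} = 15 + d$ ($N{\left(d \right)} = d + 15 = 15 + d$)
$F{\left(x \right)} = 10 + x^{2}$ ($F{\left(x \right)} = x^{2} + 10 = 10 + x^{2}$)
$-364203 + F{\left(N{\left(-2 \right)} \right)} = -364203 + \left(10 + \left(15 - 2\right)^{2}\right) = -364203 + \left(10 + 13^{2}\right) = -364203 + \left(10 + 169\right) = -364203 + 179 = -364024$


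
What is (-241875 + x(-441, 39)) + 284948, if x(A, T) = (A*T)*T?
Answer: -627688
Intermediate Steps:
x(A, T) = A*T²
(-241875 + x(-441, 39)) + 284948 = (-241875 - 441*39²) + 284948 = (-241875 - 441*1521) + 284948 = (-241875 - 670761) + 284948 = -912636 + 284948 = -627688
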